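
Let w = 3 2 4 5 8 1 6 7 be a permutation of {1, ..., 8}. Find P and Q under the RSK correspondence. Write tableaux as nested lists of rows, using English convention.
P = [[1, 4, 5, 6, 7], [2, 8], [3]], Q = [[1, 3, 4, 5, 8], [2, 7], [6]]

Insert each entry of the permutation into P by Schensted row insertion, recording in Q the position of each new cell.

Insert 3: appended to row 1. P = [[3]].
Insert 2: 2 bumps 3 from row 1; 3 starts row 2. P = [[2], [3]].
Insert 4: appended to row 1. P = [[2, 4], [3]].
Insert 5: appended to row 1. P = [[2, 4, 5], [3]].
Insert 8: appended to row 1. P = [[2, 4, 5, 8], [3]].
Insert 1: 1 bumps 2 from row 1; 2 bumps 3 from row 2; 3 starts row 3. P = [[1, 4, 5, 8], [2], [3]].
Insert 6: 6 bumps 8 from row 1; 8 appends to row 2. P = [[1, 4, 5, 6], [2, 8], [3]].
Insert 7: appended to row 1. P = [[1, 4, 5, 6, 7], [2, 8], [3]].

So P = [[1, 4, 5, 6, 7], [2, 8], [3]], Q = [[1, 3, 4, 5, 8], [2, 7], [6]].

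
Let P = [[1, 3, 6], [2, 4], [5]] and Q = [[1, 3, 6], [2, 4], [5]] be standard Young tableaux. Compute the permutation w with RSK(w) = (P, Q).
2 1 5 4 3 6

Reverse the RSK construction: for i from n down to 1, find the cell of Q containing i, remove the entry at that cell from P, and reverse-bump it up through P; the value ejected from row 1 is w(i).

Step i=6: Q has 6 at row 1, column 3; remove that cell from P, ejecting 6. So w(6) = 6. P is now [[1, 3], [2, 4], [5]].
Step i=5: Q has 5 at row 3, column 1; remove 5 from row 3 of P and reverse-bump: 5 enters row 2 and ejects 4; 4 enters row 1 and ejects 3. So w(5) = 3. P is now [[1, 4], [2, 5]].
Step i=4: Q has 4 at row 2, column 2; remove 5 from row 2 of P and reverse-bump: 5 enters row 1 and ejects 4. So w(4) = 4. P is now [[1, 5], [2]].
Step i=3: Q has 3 at row 1, column 2; remove that cell from P, ejecting 5. So w(3) = 5. P is now [[1], [2]].
Step i=2: Q has 2 at row 2, column 1; remove 2 from row 2 of P and reverse-bump: 2 enters row 1 and ejects 1. So w(2) = 1. P is now [[2]].
Step i=1: Q has 1 at row 1, column 1; remove that cell from P, ejecting 2. So w(1) = 2. P is now [].

So w = 2 1 5 4 3 6.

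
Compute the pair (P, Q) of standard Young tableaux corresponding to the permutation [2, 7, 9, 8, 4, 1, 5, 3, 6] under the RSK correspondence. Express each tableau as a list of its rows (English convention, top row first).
Insert each entry of the permutation into P by Schensted row insertion, recording in Q the position of each new cell.

Insert 2: appended to row 1. P = [[2]].
Insert 7: appended to row 1. P = [[2, 7]].
Insert 9: appended to row 1. P = [[2, 7, 9]].
Insert 8: 8 bumps 9 from row 1; 9 starts row 2. P = [[2, 7, 8], [9]].
Insert 4: 4 bumps 7 from row 1; 7 bumps 9 from row 2; 9 starts row 3. P = [[2, 4, 8], [7], [9]].
Insert 1: 1 bumps 2 from row 1; 2 bumps 7 from row 2; 7 bumps 9 from row 3; 9 starts row 4. P = [[1, 4, 8], [2], [7], [9]].
Insert 5: 5 bumps 8 from row 1; 8 appends to row 2. P = [[1, 4, 5], [2, 8], [7], [9]].
Insert 3: 3 bumps 4 from row 1; 4 bumps 8 from row 2; 8 appends to row 3. P = [[1, 3, 5], [2, 4], [7, 8], [9]].
Insert 6: appended to row 1. P = [[1, 3, 5, 6], [2, 4], [7, 8], [9]].

So P = [[1, 3, 5, 6], [2, 4], [7, 8], [9]], Q = [[1, 2, 3, 9], [4, 7], [5, 8], [6]].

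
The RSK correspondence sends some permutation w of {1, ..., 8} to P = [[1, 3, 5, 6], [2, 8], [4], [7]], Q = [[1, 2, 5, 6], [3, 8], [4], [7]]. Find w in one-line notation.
2 7 4 3 5 8 1 6

Reverse RSK: for i = n, n-1, ..., 1, locate i in Q, remove the corresponding corner cell from P, and reverse-bump its entry up through P; the value ejected from row 1 is w(i).

So w = 2 7 4 3 5 8 1 6.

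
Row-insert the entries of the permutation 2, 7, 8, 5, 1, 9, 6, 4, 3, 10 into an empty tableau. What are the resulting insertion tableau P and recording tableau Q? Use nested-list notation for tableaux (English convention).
P = [[1, 3, 6, 9, 10], [2, 4], [5, 8], [7]], Q = [[1, 2, 3, 6, 10], [4, 7], [5, 8], [9]]

Insert each entry of the permutation into P by Schensted row insertion, recording in Q the position of each new cell.

Insert 2: appended to row 1. P = [[2]].
Insert 7: appended to row 1. P = [[2, 7]].
Insert 8: appended to row 1. P = [[2, 7, 8]].
Insert 5: 5 bumps 7 from row 1; 7 starts row 2. P = [[2, 5, 8], [7]].
Insert 1: 1 bumps 2 from row 1; 2 bumps 7 from row 2; 7 starts row 3. P = [[1, 5, 8], [2], [7]].
Insert 9: appended to row 1. P = [[1, 5, 8, 9], [2], [7]].
Insert 6: 6 bumps 8 from row 1; 8 appends to row 2. P = [[1, 5, 6, 9], [2, 8], [7]].
Insert 4: 4 bumps 5 from row 1; 5 bumps 8 from row 2; 8 appends to row 3. P = [[1, 4, 6, 9], [2, 5], [7, 8]].
Insert 3: 3 bumps 4 from row 1; 4 bumps 5 from row 2; 5 bumps 7 from row 3; 7 starts row 4. P = [[1, 3, 6, 9], [2, 4], [5, 8], [7]].
Insert 10: appended to row 1. P = [[1, 3, 6, 9, 10], [2, 4], [5, 8], [7]].

So P = [[1, 3, 6, 9, 10], [2, 4], [5, 8], [7]], Q = [[1, 2, 3, 6, 10], [4, 7], [5, 8], [9]].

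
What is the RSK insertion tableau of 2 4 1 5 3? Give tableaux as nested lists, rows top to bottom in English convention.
P = [[1, 3, 5], [2, 4]]

Insert 2: appended to row 1. P = [[2]].
Insert 4: appended to row 1. P = [[2, 4]].
Insert 1: 1 bumps 2 from row 1; 2 starts row 2. P = [[1, 4], [2]].
Insert 5: appended to row 1. P = [[1, 4, 5], [2]].
Insert 3: 3 bumps 4 from row 1; 4 appends to row 2. P = [[1, 3, 5], [2, 4]].

So P = [[1, 3, 5], [2, 4]].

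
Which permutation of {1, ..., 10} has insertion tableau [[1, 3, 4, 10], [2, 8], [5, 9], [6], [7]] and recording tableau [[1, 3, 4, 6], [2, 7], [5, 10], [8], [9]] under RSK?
Reverse the RSK construction: for i from n down to 1, find the cell of Q containing i, remove the entry at that cell from P, and reverse-bump it up through P; the value ejected from row 1 is w(i).

Step i=10: Q has 10 at row 3, column 2; remove 9 from row 3 of P and reverse-bump: 9 enters row 2 and ejects 8; 8 enters row 1 and ejects 4. So w(10) = 4. P is now [[1, 3, 8, 10], [2, 9], [5], [6], [7]].
Step i=9: Q has 9 at row 5, column 1; remove 7 from row 5 of P and reverse-bump: 7 enters row 4 and ejects 6; 6 enters row 3 and ejects 5; 5 enters row 2 and ejects 2; 2 enters row 1 and ejects 1. So w(9) = 1. P is now [[2, 3, 8, 10], [5, 9], [6], [7]].
Step i=8: Q has 8 at row 4, column 1; remove 7 from row 4 of P and reverse-bump: 7 enters row 3 and ejects 6; 6 enters row 2 and ejects 5; 5 enters row 1 and ejects 3. So w(8) = 3. P is now [[2, 5, 8, 10], [6, 9], [7]].
Step i=7: Q has 7 at row 2, column 2; remove 9 from row 2 of P and reverse-bump: 9 enters row 1 and ejects 8. So w(7) = 8. P is now [[2, 5, 9, 10], [6], [7]].
Step i=6: Q has 6 at row 1, column 4; remove that cell from P, ejecting 10. So w(6) = 10. P is now [[2, 5, 9], [6], [7]].
Step i=5: Q has 5 at row 3, column 1; remove 7 from row 3 of P and reverse-bump: 7 enters row 2 and ejects 6; 6 enters row 1 and ejects 5. So w(5) = 5. P is now [[2, 6, 9], [7]].
Step i=4: Q has 4 at row 1, column 3; remove that cell from P, ejecting 9. So w(4) = 9. P is now [[2, 6], [7]].
Step i=3: Q has 3 at row 1, column 2; remove that cell from P, ejecting 6. So w(3) = 6. P is now [[2], [7]].
Step i=2: Q has 2 at row 2, column 1; remove 7 from row 2 of P and reverse-bump: 7 enters row 1 and ejects 2. So w(2) = 2. P is now [[7]].
Step i=1: Q has 1 at row 1, column 1; remove that cell from P, ejecting 7. So w(1) = 7. P is now [].

So w = 7 2 6 9 5 10 8 3 1 4.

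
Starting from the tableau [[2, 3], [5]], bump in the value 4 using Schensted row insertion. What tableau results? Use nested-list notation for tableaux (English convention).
[[2, 3, 4], [5]]

4 is larger than every entry of row 1, so it is appended to row 1. The new tableau is [[2, 3, 4], [5]].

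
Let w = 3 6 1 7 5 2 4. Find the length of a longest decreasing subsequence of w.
3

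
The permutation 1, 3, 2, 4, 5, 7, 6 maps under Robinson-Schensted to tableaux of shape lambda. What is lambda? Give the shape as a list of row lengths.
[5, 2]

Row-insert each entry into an empty tableau.

After inserting 1: P = [[1]].
After inserting 3: P = [[1, 3]].
After inserting 2: P = [[1, 2], [3]].
After inserting 4: P = [[1, 2, 4], [3]].
After inserting 5: P = [[1, 2, 4, 5], [3]].
After inserting 7: P = [[1, 2, 4, 5, 7], [3]].
After inserting 6: P = [[1, 2, 4, 5, 6], [3, 7]].

The final insertion tableau P = [[1, 2, 4, 5, 6], [3, 7]] has shape [5, 2].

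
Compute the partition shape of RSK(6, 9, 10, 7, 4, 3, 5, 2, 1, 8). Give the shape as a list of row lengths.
[3, 3, 1, 1, 1, 1]

Row-insert each entry into an empty tableau.

After inserting 6: P = [[6]].
After inserting 9: P = [[6, 9]].
After inserting 10: P = [[6, 9, 10]].
After inserting 7: P = [[6, 7, 10], [9]].
After inserting 4: P = [[4, 7, 10], [6], [9]].
After inserting 3: P = [[3, 7, 10], [4], [6], [9]].
After inserting 5: P = [[3, 5, 10], [4, 7], [6], [9]].
After inserting 2: P = [[2, 5, 10], [3, 7], [4], [6], [9]].
After inserting 1: P = [[1, 5, 10], [2, 7], [3], [4], [6], [9]].
After inserting 8: P = [[1, 5, 8], [2, 7, 10], [3], [4], [6], [9]].

The final insertion tableau P = [[1, 5, 8], [2, 7, 10], [3], [4], [6], [9]] has shape [3, 3, 1, 1, 1, 1].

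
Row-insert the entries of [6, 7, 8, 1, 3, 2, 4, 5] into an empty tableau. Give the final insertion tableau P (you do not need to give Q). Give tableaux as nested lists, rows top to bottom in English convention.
P = [[1, 2, 4, 5], [3, 7, 8], [6]]

Insert 6: appended to row 1. P = [[6]].
Insert 7: appended to row 1. P = [[6, 7]].
Insert 8: appended to row 1. P = [[6, 7, 8]].
Insert 1: 1 bumps 6 from row 1; 6 starts row 2. P = [[1, 7, 8], [6]].
Insert 3: 3 bumps 7 from row 1; 7 appends to row 2. P = [[1, 3, 8], [6, 7]].
Insert 2: 2 bumps 3 from row 1; 3 bumps 6 from row 2; 6 starts row 3. P = [[1, 2, 8], [3, 7], [6]].
Insert 4: 4 bumps 8 from row 1; 8 appends to row 2. P = [[1, 2, 4], [3, 7, 8], [6]].
Insert 5: appended to row 1. P = [[1, 2, 4, 5], [3, 7, 8], [6]].

So P = [[1, 2, 4, 5], [3, 7, 8], [6]].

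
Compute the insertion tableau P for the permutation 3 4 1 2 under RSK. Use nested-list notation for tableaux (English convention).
P = [[1, 2], [3, 4]]

Insert 3: appended to row 1. P = [[3]].
Insert 4: appended to row 1. P = [[3, 4]].
Insert 1: 1 bumps 3 from row 1; 3 starts row 2. P = [[1, 4], [3]].
Insert 2: 2 bumps 4 from row 1; 4 appends to row 2. P = [[1, 2], [3, 4]].

So P = [[1, 2], [3, 4]].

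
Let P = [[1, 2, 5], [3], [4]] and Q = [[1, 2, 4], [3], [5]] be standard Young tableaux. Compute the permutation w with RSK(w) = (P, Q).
Reverse the RSK construction: for i from n down to 1, find the cell of Q containing i, remove the entry at that cell from P, and reverse-bump it up through P; the value ejected from row 1 is w(i).

Step i=5: Q has 5 at row 3, column 1; remove 4 from row 3 of P and reverse-bump: 4 enters row 2 and ejects 3; 3 enters row 1 and ejects 2. So w(5) = 2. P is now [[1, 3, 5], [4]].
Step i=4: Q has 4 at row 1, column 3; remove that cell from P, ejecting 5. So w(4) = 5. P is now [[1, 3], [4]].
Step i=3: Q has 3 at row 2, column 1; remove 4 from row 2 of P and reverse-bump: 4 enters row 1 and ejects 3. So w(3) = 3. P is now [[1, 4]].
Step i=2: Q has 2 at row 1, column 2; remove that cell from P, ejecting 4. So w(2) = 4. P is now [[1]].
Step i=1: Q has 1 at row 1, column 1; remove that cell from P, ejecting 1. So w(1) = 1. P is now [].

So w = 1 4 3 5 2.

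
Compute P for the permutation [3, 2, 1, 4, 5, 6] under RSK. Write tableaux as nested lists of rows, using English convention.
P = [[1, 4, 5, 6], [2], [3]]

Insert 3: appended to row 1. P = [[3]].
Insert 2: 2 bumps 3 from row 1; 3 starts row 2. P = [[2], [3]].
Insert 1: 1 bumps 2 from row 1; 2 bumps 3 from row 2; 3 starts row 3. P = [[1], [2], [3]].
Insert 4: appended to row 1. P = [[1, 4], [2], [3]].
Insert 5: appended to row 1. P = [[1, 4, 5], [2], [3]].
Insert 6: appended to row 1. P = [[1, 4, 5, 6], [2], [3]].

So P = [[1, 4, 5, 6], [2], [3]].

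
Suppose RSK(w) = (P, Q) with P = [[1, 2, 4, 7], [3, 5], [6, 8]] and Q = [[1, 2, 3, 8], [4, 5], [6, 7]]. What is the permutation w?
Reverse the RSK construction: for i from n down to 1, find the cell of Q containing i, remove the entry at that cell from P, and reverse-bump it up through P; the value ejected from row 1 is w(i).

Step i=8: Q has 8 at row 1, column 4; remove that cell from P, ejecting 7. So w(8) = 7. P is now [[1, 2, 4], [3, 5], [6, 8]].
Step i=7: Q has 7 at row 3, column 2; remove 8 from row 3 of P and reverse-bump: 8 enters row 2 and ejects 5; 5 enters row 1 and ejects 4. So w(7) = 4. P is now [[1, 2, 5], [3, 8], [6]].
Step i=6: Q has 6 at row 3, column 1; remove 6 from row 3 of P and reverse-bump: 6 enters row 2 and ejects 3; 3 enters row 1 and ejects 2. So w(6) = 2. P is now [[1, 3, 5], [6, 8]].
Step i=5: Q has 5 at row 2, column 2; remove 8 from row 2 of P and reverse-bump: 8 enters row 1 and ejects 5. So w(5) = 5. P is now [[1, 3, 8], [6]].
Step i=4: Q has 4 at row 2, column 1; remove 6 from row 2 of P and reverse-bump: 6 enters row 1 and ejects 3. So w(4) = 3. P is now [[1, 6, 8]].
Step i=3: Q has 3 at row 1, column 3; remove that cell from P, ejecting 8. So w(3) = 8. P is now [[1, 6]].
Step i=2: Q has 2 at row 1, column 2; remove that cell from P, ejecting 6. So w(2) = 6. P is now [[1]].
Step i=1: Q has 1 at row 1, column 1; remove that cell from P, ejecting 1. So w(1) = 1. P is now [].

So w = 1 6 8 3 5 2 4 7.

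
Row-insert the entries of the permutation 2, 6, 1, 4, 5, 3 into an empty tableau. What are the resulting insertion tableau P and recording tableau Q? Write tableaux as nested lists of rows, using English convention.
Insert each entry of the permutation into P by Schensted row insertion, recording in Q the position of each new cell.

Insert 2: appended to row 1. P = [[2]].
Insert 6: appended to row 1. P = [[2, 6]].
Insert 1: 1 bumps 2 from row 1; 2 starts row 2. P = [[1, 6], [2]].
Insert 4: 4 bumps 6 from row 1; 6 appends to row 2. P = [[1, 4], [2, 6]].
Insert 5: appended to row 1. P = [[1, 4, 5], [2, 6]].
Insert 3: 3 bumps 4 from row 1; 4 bumps 6 from row 2; 6 starts row 3. P = [[1, 3, 5], [2, 4], [6]].

So P = [[1, 3, 5], [2, 4], [6]], Q = [[1, 2, 5], [3, 4], [6]].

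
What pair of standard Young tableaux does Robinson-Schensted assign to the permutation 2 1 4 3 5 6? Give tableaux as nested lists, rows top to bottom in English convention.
Insert each entry of the permutation into P by Schensted row insertion, recording in Q the position of each new cell.

Insert 2: appended to row 1. P = [[2]].
Insert 1: 1 bumps 2 from row 1; 2 starts row 2. P = [[1], [2]].
Insert 4: appended to row 1. P = [[1, 4], [2]].
Insert 3: 3 bumps 4 from row 1; 4 appends to row 2. P = [[1, 3], [2, 4]].
Insert 5: appended to row 1. P = [[1, 3, 5], [2, 4]].
Insert 6: appended to row 1. P = [[1, 3, 5, 6], [2, 4]].

So P = [[1, 3, 5, 6], [2, 4]], Q = [[1, 3, 5, 6], [2, 4]].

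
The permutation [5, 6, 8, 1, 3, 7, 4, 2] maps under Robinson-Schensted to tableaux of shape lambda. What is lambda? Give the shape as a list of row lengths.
[3, 3, 1, 1]

Row-insert each entry into an empty tableau.

After inserting 5: P = [[5]].
After inserting 6: P = [[5, 6]].
After inserting 8: P = [[5, 6, 8]].
After inserting 1: P = [[1, 6, 8], [5]].
After inserting 3: P = [[1, 3, 8], [5, 6]].
After inserting 7: P = [[1, 3, 7], [5, 6, 8]].
After inserting 4: P = [[1, 3, 4], [5, 6, 7], [8]].
After inserting 2: P = [[1, 2, 4], [3, 6, 7], [5], [8]].

The final insertion tableau P = [[1, 2, 4], [3, 6, 7], [5], [8]] has shape [3, 3, 1, 1].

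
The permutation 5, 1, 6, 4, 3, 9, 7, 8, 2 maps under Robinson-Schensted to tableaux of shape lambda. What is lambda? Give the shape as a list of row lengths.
Row-insert each entry into an empty tableau.

After inserting 5: P = [[5]].
After inserting 1: P = [[1], [5]].
After inserting 6: P = [[1, 6], [5]].
After inserting 4: P = [[1, 4], [5, 6]].
After inserting 3: P = [[1, 3], [4, 6], [5]].
After inserting 9: P = [[1, 3, 9], [4, 6], [5]].
After inserting 7: P = [[1, 3, 7], [4, 6, 9], [5]].
After inserting 8: P = [[1, 3, 7, 8], [4, 6, 9], [5]].
After inserting 2: P = [[1, 2, 7, 8], [3, 6, 9], [4], [5]].

The final insertion tableau P = [[1, 2, 7, 8], [3, 6, 9], [4], [5]] has shape [4, 3, 1, 1].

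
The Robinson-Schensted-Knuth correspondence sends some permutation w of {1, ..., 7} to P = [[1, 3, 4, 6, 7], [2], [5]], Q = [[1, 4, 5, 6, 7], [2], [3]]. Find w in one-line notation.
5 2 1 3 4 6 7

Reverse the RSK construction: for i from n down to 1, find the cell of Q containing i, remove the entry at that cell from P, and reverse-bump it up through P; the value ejected from row 1 is w(i).

Step i=7: Q has 7 at row 1, column 5; remove that cell from P, ejecting 7. So w(7) = 7. P is now [[1, 3, 4, 6], [2], [5]].
Step i=6: Q has 6 at row 1, column 4; remove that cell from P, ejecting 6. So w(6) = 6. P is now [[1, 3, 4], [2], [5]].
Step i=5: Q has 5 at row 1, column 3; remove that cell from P, ejecting 4. So w(5) = 4. P is now [[1, 3], [2], [5]].
Step i=4: Q has 4 at row 1, column 2; remove that cell from P, ejecting 3. So w(4) = 3. P is now [[1], [2], [5]].
Step i=3: Q has 3 at row 3, column 1; remove 5 from row 3 of P and reverse-bump: 5 enters row 2 and ejects 2; 2 enters row 1 and ejects 1. So w(3) = 1. P is now [[2], [5]].
Step i=2: Q has 2 at row 2, column 1; remove 5 from row 2 of P and reverse-bump: 5 enters row 1 and ejects 2. So w(2) = 2. P is now [[5]].
Step i=1: Q has 1 at row 1, column 1; remove that cell from P, ejecting 5. So w(1) = 5. P is now [].

So w = 5 2 1 3 4 6 7.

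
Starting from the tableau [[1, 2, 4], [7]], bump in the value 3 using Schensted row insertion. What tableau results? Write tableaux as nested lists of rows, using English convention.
[[1, 2, 3], [4], [7]]

In row 1, 3 replaces 4 (the leftmost entry greater than 3); 4 is bumped to row 2. In row 2, 4 replaces 7 (the leftmost entry greater than 4); 7 is bumped to row 3. 7 starts a new row 3. The new tableau is [[1, 2, 3], [4], [7]].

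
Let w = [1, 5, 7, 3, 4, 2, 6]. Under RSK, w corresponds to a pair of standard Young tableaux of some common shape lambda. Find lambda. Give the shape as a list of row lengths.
Row-insert each entry into an empty tableau.

After inserting 1: P = [[1]].
After inserting 5: P = [[1, 5]].
After inserting 7: P = [[1, 5, 7]].
After inserting 3: P = [[1, 3, 7], [5]].
After inserting 4: P = [[1, 3, 4], [5, 7]].
After inserting 2: P = [[1, 2, 4], [3, 7], [5]].
After inserting 6: P = [[1, 2, 4, 6], [3, 7], [5]].

The final insertion tableau P = [[1, 2, 4, 6], [3, 7], [5]] has shape [4, 2, 1].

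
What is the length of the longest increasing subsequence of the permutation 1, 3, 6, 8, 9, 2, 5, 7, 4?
5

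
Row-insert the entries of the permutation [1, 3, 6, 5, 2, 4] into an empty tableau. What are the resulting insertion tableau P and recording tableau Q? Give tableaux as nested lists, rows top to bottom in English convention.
P = [[1, 2, 4], [3, 5], [6]], Q = [[1, 2, 3], [4, 6], [5]]

Insert each entry of the permutation into P by Schensted row insertion, recording in Q the position of each new cell.

Insert 1: appended to row 1. P = [[1]], Q = [[1]].
Insert 3: appended to row 1. P = [[1, 3]], Q = [[1, 2]].
Insert 6: appended to row 1. P = [[1, 3, 6]], Q = [[1, 2, 3]].
Insert 5: 5 bumps 6 from row 1; 6 starts row 2. P = [[1, 3, 5], [6]], Q = [[1, 2, 3], [4]].
Insert 2: 2 bumps 3 from row 1; 3 bumps 6 from row 2; 6 starts row 3. P = [[1, 2, 5], [3], [6]], Q = [[1, 2, 3], [4], [5]].
Insert 4: 4 bumps 5 from row 1; 5 appends to row 2. P = [[1, 2, 4], [3, 5], [6]], Q = [[1, 2, 3], [4, 6], [5]].

So P = [[1, 2, 4], [3, 5], [6]], Q = [[1, 2, 3], [4, 6], [5]].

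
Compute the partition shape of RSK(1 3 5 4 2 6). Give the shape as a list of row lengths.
Row-insert each entry into an empty tableau.

After inserting 1: P = [[1]].
After inserting 3: P = [[1, 3]].
After inserting 5: P = [[1, 3, 5]].
After inserting 4: P = [[1, 3, 4], [5]].
After inserting 2: P = [[1, 2, 4], [3], [5]].
After inserting 6: P = [[1, 2, 4, 6], [3], [5]].

The final insertion tableau P = [[1, 2, 4, 6], [3], [5]] has shape [4, 1, 1].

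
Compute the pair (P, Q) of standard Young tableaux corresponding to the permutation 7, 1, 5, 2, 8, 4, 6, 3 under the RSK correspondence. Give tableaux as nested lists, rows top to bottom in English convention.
Insert each entry of the permutation into P by Schensted row insertion, recording in Q the position of each new cell.

Insert 7: appended to row 1. P = [[7]], Q = [[1]].
Insert 1: 1 bumps 7 from row 1; 7 starts row 2. P = [[1], [7]], Q = [[1], [2]].
Insert 5: appended to row 1. P = [[1, 5], [7]], Q = [[1, 3], [2]].
Insert 2: 2 bumps 5 from row 1; 5 bumps 7 from row 2; 7 starts row 3. P = [[1, 2], [5], [7]], Q = [[1, 3], [2], [4]].
Insert 8: appended to row 1. P = [[1, 2, 8], [5], [7]], Q = [[1, 3, 5], [2], [4]].
Insert 4: 4 bumps 8 from row 1; 8 appends to row 2. P = [[1, 2, 4], [5, 8], [7]], Q = [[1, 3, 5], [2, 6], [4]].
Insert 6: appended to row 1. P = [[1, 2, 4, 6], [5, 8], [7]], Q = [[1, 3, 5, 7], [2, 6], [4]].
Insert 3: 3 bumps 4 from row 1; 4 bumps 5 from row 2; 5 bumps 7 from row 3; 7 starts row 4. P = [[1, 2, 3, 6], [4, 8], [5], [7]], Q = [[1, 3, 5, 7], [2, 6], [4], [8]].

So P = [[1, 2, 3, 6], [4, 8], [5], [7]], Q = [[1, 3, 5, 7], [2, 6], [4], [8]].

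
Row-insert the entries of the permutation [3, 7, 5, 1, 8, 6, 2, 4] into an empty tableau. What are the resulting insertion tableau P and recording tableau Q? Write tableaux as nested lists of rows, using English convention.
P = [[1, 2, 4], [3, 5, 6], [7, 8]], Q = [[1, 2, 5], [3, 6, 8], [4, 7]]

Insert each entry of the permutation into P by Schensted row insertion, recording in Q the position of each new cell.

After inserting 3: P = [[3]].
After inserting 7: P = [[3, 7]].
After inserting 5: P = [[3, 5], [7]].
After inserting 1: P = [[1, 5], [3], [7]].
After inserting 8: P = [[1, 5, 8], [3], [7]].
After inserting 6: P = [[1, 5, 6], [3, 8], [7]].
After inserting 2: P = [[1, 2, 6], [3, 5], [7, 8]].
After inserting 4: P = [[1, 2, 4], [3, 5, 6], [7, 8]].

So P = [[1, 2, 4], [3, 5, 6], [7, 8]], Q = [[1, 2, 5], [3, 6, 8], [4, 7]].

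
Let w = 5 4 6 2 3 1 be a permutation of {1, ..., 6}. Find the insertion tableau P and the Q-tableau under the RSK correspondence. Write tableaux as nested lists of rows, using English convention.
Insert each entry of the permutation into P by Schensted row insertion, recording in Q the position of each new cell.

After inserting 5: P = [[5]].
After inserting 4: P = [[4], [5]].
After inserting 6: P = [[4, 6], [5]].
After inserting 2: P = [[2, 6], [4], [5]].
After inserting 3: P = [[2, 3], [4, 6], [5]].
After inserting 1: P = [[1, 3], [2, 6], [4], [5]].

So P = [[1, 3], [2, 6], [4], [5]], Q = [[1, 3], [2, 5], [4], [6]].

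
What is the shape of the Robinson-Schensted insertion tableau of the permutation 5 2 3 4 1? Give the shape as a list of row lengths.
[3, 1, 1]

Row-insert each entry into an empty tableau.

After inserting 5: P = [[5]].
After inserting 2: P = [[2], [5]].
After inserting 3: P = [[2, 3], [5]].
After inserting 4: P = [[2, 3, 4], [5]].
After inserting 1: P = [[1, 3, 4], [2], [5]].

The final insertion tableau P = [[1, 3, 4], [2], [5]] has shape [3, 1, 1].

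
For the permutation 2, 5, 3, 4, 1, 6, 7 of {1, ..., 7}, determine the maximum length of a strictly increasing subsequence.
5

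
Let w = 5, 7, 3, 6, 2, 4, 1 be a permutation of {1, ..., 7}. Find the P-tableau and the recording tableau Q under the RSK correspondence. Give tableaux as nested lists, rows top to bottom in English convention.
Insert each entry of the permutation into P by Schensted row insertion, recording in Q the position of each new cell.

Insert 5: appended to row 1. P = [[5]].
Insert 7: appended to row 1. P = [[5, 7]].
Insert 3: 3 bumps 5 from row 1; 5 starts row 2. P = [[3, 7], [5]].
Insert 6: 6 bumps 7 from row 1; 7 appends to row 2. P = [[3, 6], [5, 7]].
Insert 2: 2 bumps 3 from row 1; 3 bumps 5 from row 2; 5 starts row 3. P = [[2, 6], [3, 7], [5]].
Insert 4: 4 bumps 6 from row 1; 6 bumps 7 from row 2; 7 appends to row 3. P = [[2, 4], [3, 6], [5, 7]].
Insert 1: 1 bumps 2 from row 1; 2 bumps 3 from row 2; 3 bumps 5 from row 3; 5 starts row 4. P = [[1, 4], [2, 6], [3, 7], [5]].

So P = [[1, 4], [2, 6], [3, 7], [5]], Q = [[1, 2], [3, 4], [5, 6], [7]].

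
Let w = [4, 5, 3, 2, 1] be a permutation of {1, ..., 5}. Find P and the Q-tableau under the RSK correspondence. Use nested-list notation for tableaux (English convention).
Insert each entry of the permutation into P by Schensted row insertion, recording in Q the position of each new cell.

Insert 4: appended to row 1. P = [[4]], Q = [[1]].
Insert 5: appended to row 1. P = [[4, 5]], Q = [[1, 2]].
Insert 3: 3 bumps 4 from row 1; 4 starts row 2. P = [[3, 5], [4]], Q = [[1, 2], [3]].
Insert 2: 2 bumps 3 from row 1; 3 bumps 4 from row 2; 4 starts row 3. P = [[2, 5], [3], [4]], Q = [[1, 2], [3], [4]].
Insert 1: 1 bumps 2 from row 1; 2 bumps 3 from row 2; 3 bumps 4 from row 3; 4 starts row 4. P = [[1, 5], [2], [3], [4]], Q = [[1, 2], [3], [4], [5]].

So P = [[1, 5], [2], [3], [4]], Q = [[1, 2], [3], [4], [5]].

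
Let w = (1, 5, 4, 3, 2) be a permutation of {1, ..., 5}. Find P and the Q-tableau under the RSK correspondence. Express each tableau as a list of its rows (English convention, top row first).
P = [[1, 2], [3], [4], [5]], Q = [[1, 2], [3], [4], [5]]

Insert each entry of the permutation into P by Schensted row insertion, recording in Q the position of each new cell.

Insert 1: appended to row 1. P = [[1]].
Insert 5: appended to row 1. P = [[1, 5]].
Insert 4: 4 bumps 5 from row 1; 5 starts row 2. P = [[1, 4], [5]].
Insert 3: 3 bumps 4 from row 1; 4 bumps 5 from row 2; 5 starts row 3. P = [[1, 3], [4], [5]].
Insert 2: 2 bumps 3 from row 1; 3 bumps 4 from row 2; 4 bumps 5 from row 3; 5 starts row 4. P = [[1, 2], [3], [4], [5]].

So P = [[1, 2], [3], [4], [5]], Q = [[1, 2], [3], [4], [5]].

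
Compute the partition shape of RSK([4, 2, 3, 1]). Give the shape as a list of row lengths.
[2, 1, 1]

RSK row insertion gives P = [[1, 3], [2], [4]], which has shape [2, 1, 1].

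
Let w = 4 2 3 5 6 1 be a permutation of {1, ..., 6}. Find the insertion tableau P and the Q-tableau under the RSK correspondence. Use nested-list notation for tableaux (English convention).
Insert each entry of the permutation into P by Schensted row insertion, recording in Q the position of each new cell.

Insert 4: appended to row 1. P = [[4]].
Insert 2: 2 bumps 4 from row 1; 4 starts row 2. P = [[2], [4]].
Insert 3: appended to row 1. P = [[2, 3], [4]].
Insert 5: appended to row 1. P = [[2, 3, 5], [4]].
Insert 6: appended to row 1. P = [[2, 3, 5, 6], [4]].
Insert 1: 1 bumps 2 from row 1; 2 bumps 4 from row 2; 4 starts row 3. P = [[1, 3, 5, 6], [2], [4]].

So P = [[1, 3, 5, 6], [2], [4]], Q = [[1, 3, 4, 5], [2], [6]].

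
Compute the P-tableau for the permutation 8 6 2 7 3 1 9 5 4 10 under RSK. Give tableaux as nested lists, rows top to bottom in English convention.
P = [[1, 3, 4, 10], [2, 5, 9], [6, 7], [8]]

Insert 8: appended to row 1. P = [[8]].
Insert 6: 6 bumps 8 from row 1; 8 starts row 2. P = [[6], [8]].
Insert 2: 2 bumps 6 from row 1; 6 bumps 8 from row 2; 8 starts row 3. P = [[2], [6], [8]].
Insert 7: appended to row 1. P = [[2, 7], [6], [8]].
Insert 3: 3 bumps 7 from row 1; 7 appends to row 2. P = [[2, 3], [6, 7], [8]].
Insert 1: 1 bumps 2 from row 1; 2 bumps 6 from row 2; 6 bumps 8 from row 3; 8 starts row 4. P = [[1, 3], [2, 7], [6], [8]].
Insert 9: appended to row 1. P = [[1, 3, 9], [2, 7], [6], [8]].
Insert 5: 5 bumps 9 from row 1; 9 appends to row 2. P = [[1, 3, 5], [2, 7, 9], [6], [8]].
Insert 4: 4 bumps 5 from row 1; 5 bumps 7 from row 2; 7 appends to row 3. P = [[1, 3, 4], [2, 5, 9], [6, 7], [8]].
Insert 10: appended to row 1. P = [[1, 3, 4, 10], [2, 5, 9], [6, 7], [8]].

So P = [[1, 3, 4, 10], [2, 5, 9], [6, 7], [8]].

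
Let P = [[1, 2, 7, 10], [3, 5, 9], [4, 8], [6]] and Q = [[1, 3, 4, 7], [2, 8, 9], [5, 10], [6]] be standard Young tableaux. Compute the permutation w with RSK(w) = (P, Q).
6 4 8 9 3 1 10 5 7 2

Reverse the RSK construction: for i from n down to 1, find the cell of Q containing i, remove the entry at that cell from P, and reverse-bump it up through P; the value ejected from row 1 is w(i).

Step i=10: Q has 10 at row 3, column 2; remove 8 from row 3 of P and reverse-bump: 8 enters row 2 and ejects 5; 5 enters row 1 and ejects 2. So w(10) = 2. P is now [[1, 5, 7, 10], [3, 8, 9], [4], [6]].
Step i=9: Q has 9 at row 2, column 3; remove 9 from row 2 of P and reverse-bump: 9 enters row 1 and ejects 7. So w(9) = 7. P is now [[1, 5, 9, 10], [3, 8], [4], [6]].
Step i=8: Q has 8 at row 2, column 2; remove 8 from row 2 of P and reverse-bump: 8 enters row 1 and ejects 5. So w(8) = 5. P is now [[1, 8, 9, 10], [3], [4], [6]].
Step i=7: Q has 7 at row 1, column 4; remove that cell from P, ejecting 10. So w(7) = 10. P is now [[1, 8, 9], [3], [4], [6]].
Step i=6: Q has 6 at row 4, column 1; remove 6 from row 4 of P and reverse-bump: 6 enters row 3 and ejects 4; 4 enters row 2 and ejects 3; 3 enters row 1 and ejects 1. So w(6) = 1. P is now [[3, 8, 9], [4], [6]].
Step i=5: Q has 5 at row 3, column 1; remove 6 from row 3 of P and reverse-bump: 6 enters row 2 and ejects 4; 4 enters row 1 and ejects 3. So w(5) = 3. P is now [[4, 8, 9], [6]].
Step i=4: Q has 4 at row 1, column 3; remove that cell from P, ejecting 9. So w(4) = 9. P is now [[4, 8], [6]].
Step i=3: Q has 3 at row 1, column 2; remove that cell from P, ejecting 8. So w(3) = 8. P is now [[4], [6]].
Step i=2: Q has 2 at row 2, column 1; remove 6 from row 2 of P and reverse-bump: 6 enters row 1 and ejects 4. So w(2) = 4. P is now [[6]].
Step i=1: Q has 1 at row 1, column 1; remove that cell from P, ejecting 6. So w(1) = 6. P is now [].

So w = 6 4 8 9 3 1 10 5 7 2.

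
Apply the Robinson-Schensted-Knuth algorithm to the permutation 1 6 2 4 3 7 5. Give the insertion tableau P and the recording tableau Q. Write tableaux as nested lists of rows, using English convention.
P = [[1, 2, 3, 5], [4, 7], [6]], Q = [[1, 2, 4, 6], [3, 7], [5]]

Insert each entry of the permutation into P by Schensted row insertion, recording in Q the position of each new cell.

Insert 1: appended to row 1. P = [[1]].
Insert 6: appended to row 1. P = [[1, 6]].
Insert 2: 2 bumps 6 from row 1; 6 starts row 2. P = [[1, 2], [6]].
Insert 4: appended to row 1. P = [[1, 2, 4], [6]].
Insert 3: 3 bumps 4 from row 1; 4 bumps 6 from row 2; 6 starts row 3. P = [[1, 2, 3], [4], [6]].
Insert 7: appended to row 1. P = [[1, 2, 3, 7], [4], [6]].
Insert 5: 5 bumps 7 from row 1; 7 appends to row 2. P = [[1, 2, 3, 5], [4, 7], [6]].

So P = [[1, 2, 3, 5], [4, 7], [6]], Q = [[1, 2, 4, 6], [3, 7], [5]].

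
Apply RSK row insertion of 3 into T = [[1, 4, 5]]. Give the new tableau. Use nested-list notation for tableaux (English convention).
In row 1, 3 replaces 4 (the leftmost entry greater than 3); 4 is bumped to row 2. 4 starts a new row 2. The new tableau is [[1, 3, 5], [4]].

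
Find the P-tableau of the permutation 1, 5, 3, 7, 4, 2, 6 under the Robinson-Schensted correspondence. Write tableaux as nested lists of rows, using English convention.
After inserting 1: P = [[1]].
After inserting 5: P = [[1, 5]].
After inserting 3: P = [[1, 3], [5]].
After inserting 7: P = [[1, 3, 7], [5]].
After inserting 4: P = [[1, 3, 4], [5, 7]].
After inserting 2: P = [[1, 2, 4], [3, 7], [5]].
After inserting 6: P = [[1, 2, 4, 6], [3, 7], [5]].

So P = [[1, 2, 4, 6], [3, 7], [5]].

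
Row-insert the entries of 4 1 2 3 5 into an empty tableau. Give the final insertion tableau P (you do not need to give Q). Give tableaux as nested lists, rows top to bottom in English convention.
Insert 4: appended to row 1. P = [[4]].
Insert 1: 1 bumps 4 from row 1; 4 starts row 2. P = [[1], [4]].
Insert 2: appended to row 1. P = [[1, 2], [4]].
Insert 3: appended to row 1. P = [[1, 2, 3], [4]].
Insert 5: appended to row 1. P = [[1, 2, 3, 5], [4]].

So P = [[1, 2, 3, 5], [4]].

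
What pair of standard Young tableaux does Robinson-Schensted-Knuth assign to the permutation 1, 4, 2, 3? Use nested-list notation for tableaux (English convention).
Insert each entry of the permutation into P by Schensted row insertion, recording in Q the position of each new cell.

Insert 1: appended to row 1. P = [[1]].
Insert 4: appended to row 1. P = [[1, 4]].
Insert 2: 2 bumps 4 from row 1; 4 starts row 2. P = [[1, 2], [4]].
Insert 3: appended to row 1. P = [[1, 2, 3], [4]].

So P = [[1, 2, 3], [4]], Q = [[1, 2, 4], [3]].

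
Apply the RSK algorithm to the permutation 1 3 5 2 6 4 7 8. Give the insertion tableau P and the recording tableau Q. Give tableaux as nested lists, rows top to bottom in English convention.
P = [[1, 2, 4, 6, 7, 8], [3, 5]], Q = [[1, 2, 3, 5, 7, 8], [4, 6]]

Insert each entry of the permutation into P by Schensted row insertion, recording in Q the position of each new cell.

Insert 1: appended to row 1. P = [[1]].
Insert 3: appended to row 1. P = [[1, 3]].
Insert 5: appended to row 1. P = [[1, 3, 5]].
Insert 2: 2 bumps 3 from row 1; 3 starts row 2. P = [[1, 2, 5], [3]].
Insert 6: appended to row 1. P = [[1, 2, 5, 6], [3]].
Insert 4: 4 bumps 5 from row 1; 5 appends to row 2. P = [[1, 2, 4, 6], [3, 5]].
Insert 7: appended to row 1. P = [[1, 2, 4, 6, 7], [3, 5]].
Insert 8: appended to row 1. P = [[1, 2, 4, 6, 7, 8], [3, 5]].

So P = [[1, 2, 4, 6, 7, 8], [3, 5]], Q = [[1, 2, 3, 5, 7, 8], [4, 6]].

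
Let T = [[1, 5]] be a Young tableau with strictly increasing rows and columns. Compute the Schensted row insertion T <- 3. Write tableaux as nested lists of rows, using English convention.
[[1, 3], [5]]

In row 1, 3 replaces 5 (the leftmost entry greater than 3); 5 is bumped to row 2. 5 starts a new row 2. The new tableau is [[1, 3], [5]].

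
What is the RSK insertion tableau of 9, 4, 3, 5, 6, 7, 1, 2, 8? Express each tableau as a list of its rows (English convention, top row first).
Insert 9: appended to row 1. P = [[9]].
Insert 4: 4 bumps 9 from row 1; 9 starts row 2. P = [[4], [9]].
Insert 3: 3 bumps 4 from row 1; 4 bumps 9 from row 2; 9 starts row 3. P = [[3], [4], [9]].
Insert 5: appended to row 1. P = [[3, 5], [4], [9]].
Insert 6: appended to row 1. P = [[3, 5, 6], [4], [9]].
Insert 7: appended to row 1. P = [[3, 5, 6, 7], [4], [9]].
Insert 1: 1 bumps 3 from row 1; 3 bumps 4 from row 2; 4 bumps 9 from row 3; 9 starts row 4. P = [[1, 5, 6, 7], [3], [4], [9]].
Insert 2: 2 bumps 5 from row 1; 5 appends to row 2. P = [[1, 2, 6, 7], [3, 5], [4], [9]].
Insert 8: appended to row 1. P = [[1, 2, 6, 7, 8], [3, 5], [4], [9]].

So P = [[1, 2, 6, 7, 8], [3, 5], [4], [9]].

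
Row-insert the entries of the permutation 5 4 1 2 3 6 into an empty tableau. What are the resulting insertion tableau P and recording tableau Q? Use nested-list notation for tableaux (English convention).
P = [[1, 2, 3, 6], [4], [5]], Q = [[1, 4, 5, 6], [2], [3]]

Insert each entry of the permutation into P by Schensted row insertion, recording in Q the position of each new cell.

Insert 5: appended to row 1. P = [[5]].
Insert 4: 4 bumps 5 from row 1; 5 starts row 2. P = [[4], [5]].
Insert 1: 1 bumps 4 from row 1; 4 bumps 5 from row 2; 5 starts row 3. P = [[1], [4], [5]].
Insert 2: appended to row 1. P = [[1, 2], [4], [5]].
Insert 3: appended to row 1. P = [[1, 2, 3], [4], [5]].
Insert 6: appended to row 1. P = [[1, 2, 3, 6], [4], [5]].

So P = [[1, 2, 3, 6], [4], [5]], Q = [[1, 4, 5, 6], [2], [3]].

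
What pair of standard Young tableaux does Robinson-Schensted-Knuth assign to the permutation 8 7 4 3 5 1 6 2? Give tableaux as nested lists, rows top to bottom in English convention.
P = [[1, 2, 6], [3, 5], [4], [7], [8]], Q = [[1, 5, 7], [2, 8], [3], [4], [6]]

Insert each entry of the permutation into P by Schensted row insertion, recording in Q the position of each new cell.

Insert 8: appended to row 1. P = [[8]].
Insert 7: 7 bumps 8 from row 1; 8 starts row 2. P = [[7], [8]].
Insert 4: 4 bumps 7 from row 1; 7 bumps 8 from row 2; 8 starts row 3. P = [[4], [7], [8]].
Insert 3: 3 bumps 4 from row 1; 4 bumps 7 from row 2; 7 bumps 8 from row 3; 8 starts row 4. P = [[3], [4], [7], [8]].
Insert 5: appended to row 1. P = [[3, 5], [4], [7], [8]].
Insert 1: 1 bumps 3 from row 1; 3 bumps 4 from row 2; 4 bumps 7 from row 3; 7 bumps 8 from row 4; 8 starts row 5. P = [[1, 5], [3], [4], [7], [8]].
Insert 6: appended to row 1. P = [[1, 5, 6], [3], [4], [7], [8]].
Insert 2: 2 bumps 5 from row 1; 5 appends to row 2. P = [[1, 2, 6], [3, 5], [4], [7], [8]].

So P = [[1, 2, 6], [3, 5], [4], [7], [8]], Q = [[1, 5, 7], [2, 8], [3], [4], [6]].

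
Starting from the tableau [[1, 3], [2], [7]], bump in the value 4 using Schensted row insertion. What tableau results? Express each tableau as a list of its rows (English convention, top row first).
[[1, 3, 4], [2], [7]]

4 is larger than every entry of row 1, so it is appended to row 1. The new tableau is [[1, 3, 4], [2], [7]].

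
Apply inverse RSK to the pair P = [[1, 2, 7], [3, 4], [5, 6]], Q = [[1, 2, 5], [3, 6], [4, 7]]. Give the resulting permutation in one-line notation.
Reverse the RSK construction: for i from n down to 1, find the cell of Q containing i, remove the entry at that cell from P, and reverse-bump it up through P; the value ejected from row 1 is w(i).

Step i=7: Q has 7 at row 3, column 2; remove 6 from row 3 of P and reverse-bump: 6 enters row 2 and ejects 4; 4 enters row 1 and ejects 2. So w(7) = 2. P is now [[1, 4, 7], [3, 6], [5]].
Step i=6: Q has 6 at row 2, column 2; remove 6 from row 2 of P and reverse-bump: 6 enters row 1 and ejects 4. So w(6) = 4. P is now [[1, 6, 7], [3], [5]].
Step i=5: Q has 5 at row 1, column 3; remove that cell from P, ejecting 7. So w(5) = 7. P is now [[1, 6], [3], [5]].
Step i=4: Q has 4 at row 3, column 1; remove 5 from row 3 of P and reverse-bump: 5 enters row 2 and ejects 3; 3 enters row 1 and ejects 1. So w(4) = 1. P is now [[3, 6], [5]].
Step i=3: Q has 3 at row 2, column 1; remove 5 from row 2 of P and reverse-bump: 5 enters row 1 and ejects 3. So w(3) = 3. P is now [[5, 6]].
Step i=2: Q has 2 at row 1, column 2; remove that cell from P, ejecting 6. So w(2) = 6. P is now [[5]].
Step i=1: Q has 1 at row 1, column 1; remove that cell from P, ejecting 5. So w(1) = 5. P is now [].

So w = 5 6 3 1 7 4 2.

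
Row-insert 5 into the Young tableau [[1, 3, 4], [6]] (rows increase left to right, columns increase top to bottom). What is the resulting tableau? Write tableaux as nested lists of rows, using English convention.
5 is larger than every entry of row 1, so it is appended to row 1. The new tableau is [[1, 3, 4, 5], [6]].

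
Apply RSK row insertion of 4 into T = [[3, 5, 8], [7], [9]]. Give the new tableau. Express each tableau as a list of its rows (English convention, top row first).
In row 1, 4 replaces 5 (the leftmost entry greater than 4); 5 is bumped to row 2. In row 2, 5 replaces 7 (the leftmost entry greater than 5); 7 is bumped to row 3. In row 3, 7 replaces 9 (the leftmost entry greater than 7); 9 is bumped to row 4. 9 starts a new row 4. The new tableau is [[3, 4, 8], [5], [7], [9]].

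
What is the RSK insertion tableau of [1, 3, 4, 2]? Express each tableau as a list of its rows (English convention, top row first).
P = [[1, 2, 4], [3]]

Insert 1: appended to row 1. P = [[1]].
Insert 3: appended to row 1. P = [[1, 3]].
Insert 4: appended to row 1. P = [[1, 3, 4]].
Insert 2: 2 bumps 3 from row 1; 3 starts row 2. P = [[1, 2, 4], [3]].

So P = [[1, 2, 4], [3]].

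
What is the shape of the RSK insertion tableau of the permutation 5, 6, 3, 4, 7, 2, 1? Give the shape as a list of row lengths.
[3, 2, 1, 1]

Row-insert each entry into an empty tableau.

After inserting 5: P = [[5]].
After inserting 6: P = [[5, 6]].
After inserting 3: P = [[3, 6], [5]].
After inserting 4: P = [[3, 4], [5, 6]].
After inserting 7: P = [[3, 4, 7], [5, 6]].
After inserting 2: P = [[2, 4, 7], [3, 6], [5]].
After inserting 1: P = [[1, 4, 7], [2, 6], [3], [5]].

The final insertion tableau P = [[1, 4, 7], [2, 6], [3], [5]] has shape [3, 2, 1, 1].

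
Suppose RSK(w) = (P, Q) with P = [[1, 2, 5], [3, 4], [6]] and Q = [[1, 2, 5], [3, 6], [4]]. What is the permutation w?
Reverse the RSK construction: for i from n down to 1, find the cell of Q containing i, remove the entry at that cell from P, and reverse-bump it up through P; the value ejected from row 1 is w(i).

Step i=6: Q has 6 at row 2, column 2; remove 4 from row 2 of P and reverse-bump: 4 enters row 1 and ejects 2. So w(6) = 2. P is now [[1, 4, 5], [3], [6]].
Step i=5: Q has 5 at row 1, column 3; remove that cell from P, ejecting 5. So w(5) = 5. P is now [[1, 4], [3], [6]].
Step i=4: Q has 4 at row 3, column 1; remove 6 from row 3 of P and reverse-bump: 6 enters row 2 and ejects 3; 3 enters row 1 and ejects 1. So w(4) = 1. P is now [[3, 4], [6]].
Step i=3: Q has 3 at row 2, column 1; remove 6 from row 2 of P and reverse-bump: 6 enters row 1 and ejects 4. So w(3) = 4. P is now [[3, 6]].
Step i=2: Q has 2 at row 1, column 2; remove that cell from P, ejecting 6. So w(2) = 6. P is now [[3]].
Step i=1: Q has 1 at row 1, column 1; remove that cell from P, ejecting 3. So w(1) = 3. P is now [].

So w = 3 6 4 1 5 2.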